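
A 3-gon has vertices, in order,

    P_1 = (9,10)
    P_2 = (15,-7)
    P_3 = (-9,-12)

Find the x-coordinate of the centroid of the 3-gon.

5

Apply the shoelace formula. First the cross-terms c_i = x_i·y_{i+1} − x_{i+1}·y_i:
  -213, -243, 18  ⇒  2A = -438, A = -219.
Then Σ (x_i + x_{i+1})·c_i = -6570, so x̄ = -6570 / (6·(-219)) = 5.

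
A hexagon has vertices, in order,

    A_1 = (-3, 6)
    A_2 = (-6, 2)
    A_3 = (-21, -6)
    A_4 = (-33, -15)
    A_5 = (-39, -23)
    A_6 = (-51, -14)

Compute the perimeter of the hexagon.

|A_1A_2| = √((-3)² + (-4)²) = √25 = 5
|A_2A_3| = √((-15)² + (-8)²) = √289 = 17
|A_3A_4| = √((-12)² + (-9)²) = √225 = 15
|A_4A_5| = √((-6)² + (-8)²) = √100 = 10
|A_5A_6| = √((-12)² + (9)²) = √225 = 15
|A_6A_1| = √((48)² + (20)²) = √2704 = 52
Perimeter = 5 + 17 + 15 + 10 + 15 + 52 = 114.

114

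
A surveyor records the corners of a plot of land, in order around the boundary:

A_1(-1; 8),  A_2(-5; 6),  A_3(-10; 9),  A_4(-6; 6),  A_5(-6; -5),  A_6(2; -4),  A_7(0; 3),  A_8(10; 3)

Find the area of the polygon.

Apply the shoelace (surveyor's) formula: 2A = Σ (x_i·y_{i+1} − x_{i+1}·y_i), indices taken mod 8.
Σ = (34) + (15) + (-6) + (66) + (34) + (6) + (-30) + (83) = 202
Area = |Σ|/2 = 101.

101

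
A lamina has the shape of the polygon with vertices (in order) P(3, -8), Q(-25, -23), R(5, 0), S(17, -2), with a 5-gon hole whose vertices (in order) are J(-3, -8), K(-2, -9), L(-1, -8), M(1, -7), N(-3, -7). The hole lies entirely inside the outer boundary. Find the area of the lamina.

143

Outer boundary:
Apply the shoelace (surveyor's) formula: 2A = Σ (x_i·y_{i+1} − x_{i+1}·y_i), indices taken mod 4.
Σ = (-269) + (115) + (-10) + (-130) = -294
Area = |Σ|/2 = 147.
Hole:
Σ = (11) + (7) + (15) + (-28) + (3) = 8
Area = |Σ|/2 = 4.
Net area = 147 − 4 = 143.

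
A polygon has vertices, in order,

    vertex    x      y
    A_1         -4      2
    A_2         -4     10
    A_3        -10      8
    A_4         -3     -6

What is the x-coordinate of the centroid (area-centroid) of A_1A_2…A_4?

Apply the surveyor's formula. First the cross-terms c_i = x_i·y_{i+1} − x_{i+1}·y_i:
  -32, 68, 84, -30  ⇒  2A = 90, A = 45.
Then Σ (x_i + x_{i+1})·c_i = -1578, so x̄ = -1578 / (6·45) = -263/45.

-263/45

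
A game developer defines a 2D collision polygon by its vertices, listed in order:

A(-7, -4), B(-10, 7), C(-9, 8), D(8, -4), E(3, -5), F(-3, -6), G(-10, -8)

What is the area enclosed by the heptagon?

Apply the surveyor's formula: 2A = Σ (x_i·y_{i+1} − x_{i+1}·y_i), indices taken mod 7.
Cross-terms: -89, -17, -28, -28, -33, -36, -16  ⇒  Σ = -247
Area = |Σ|/2 = 123.5.

123.5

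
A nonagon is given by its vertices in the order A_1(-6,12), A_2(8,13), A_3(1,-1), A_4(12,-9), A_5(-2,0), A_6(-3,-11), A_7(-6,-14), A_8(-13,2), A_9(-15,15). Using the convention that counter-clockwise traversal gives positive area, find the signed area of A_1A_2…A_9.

A_1→A_2: (-6)(13) − (8)(12) = -174
A_2→A_3: (8)(-1) − (1)(13) = -21
A_3→A_4: (1)(-9) − (12)(-1) = 3
A_4→A_5: (12)(0) − (-2)(-9) = -18
A_5→A_6: (-2)(-11) − (-3)(0) = 22
A_6→A_7: (-3)(-14) − (-6)(-11) = -24
A_7→A_8: (-6)(2) − (-13)(-14) = -194
A_8→A_9: (-13)(15) − (-15)(2) = -165
A_9→A_1: (-15)(12) − (-6)(15) = -90
Σ = -661
Signed area = Σ/2 = -330.5 (negative ⇒ clockwise traversal).

-330.5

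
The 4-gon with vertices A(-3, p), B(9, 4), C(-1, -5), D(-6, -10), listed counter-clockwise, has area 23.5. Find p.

-10

The doubled signed area Σ (x_i y_{i+1} − x_{i+1} y_i) is linear in p.
With p=0 it equals -103; the coefficient of p is -15 (from the two edges through A).
So -15·p + -103 = 2·23.5 = 47 ⇒ p = -10.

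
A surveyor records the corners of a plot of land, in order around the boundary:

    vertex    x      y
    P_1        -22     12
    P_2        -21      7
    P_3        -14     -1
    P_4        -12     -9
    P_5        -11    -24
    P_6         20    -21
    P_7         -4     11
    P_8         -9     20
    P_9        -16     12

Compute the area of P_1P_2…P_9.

835

Apply the shoelace formula: 2A = Σ (x_i·y_{i+1} − x_{i+1}·y_i), indices taken mod 9.
Cross-terms: 98, 119, 114, 189, 711, 136, 19, 212, 72  ⇒  Σ = 1670
Area = |Σ|/2 = 835.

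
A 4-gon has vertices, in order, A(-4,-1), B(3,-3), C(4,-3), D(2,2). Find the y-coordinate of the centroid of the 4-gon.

-43/57

Apply the surveyor's formula. First the cross-terms c_i = x_i·y_{i+1} − x_{i+1}·y_i:
  15, 3, 14, 6  ⇒  2A = 38, A = 19.
Then Σ (y_i + y_{i+1})·c_i = -86, so ȳ = -86 / (6·19) = -43/57.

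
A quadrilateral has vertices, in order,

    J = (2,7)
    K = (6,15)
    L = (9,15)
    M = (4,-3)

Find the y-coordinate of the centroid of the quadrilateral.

Apply the shoelace formula. First the cross-terms c_i = x_i·y_{i+1} − x_{i+1}·y_i:
  -12, -45, -87, 34  ⇒  2A = -110, A = -55.
Then Σ (y_i + y_{i+1})·c_i = -2522, so ȳ = -2522 / (6·(-55)) = 1261/165.

1261/165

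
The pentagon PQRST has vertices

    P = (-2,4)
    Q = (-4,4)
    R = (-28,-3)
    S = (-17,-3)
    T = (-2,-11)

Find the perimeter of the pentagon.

70

|PQ| = √((-2)² + (0)²) = √4 = 2
|QR| = √((-24)² + (-7)²) = √625 = 25
|RS| = √((11)² + (0)²) = √121 = 11
|ST| = √((15)² + (-8)²) = √289 = 17
|TP| = √((0)² + (15)²) = √225 = 15
Perimeter = 2 + 25 + 11 + 17 + 15 = 70.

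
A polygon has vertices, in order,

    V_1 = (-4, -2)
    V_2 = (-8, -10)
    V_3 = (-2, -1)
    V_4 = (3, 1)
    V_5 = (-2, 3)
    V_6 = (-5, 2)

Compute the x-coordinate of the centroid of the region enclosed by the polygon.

-395/159

Apply the shoelace (surveyor's) formula. First the cross-terms c_i = x_i·y_{i+1} − x_{i+1}·y_i:
  24, -12, 1, 11, 11, 18  ⇒  2A = 53, A = 26.5.
Then Σ (x_i + x_{i+1})·c_i = -395, so x̄ = -395 / (6·26.5) = -395/159.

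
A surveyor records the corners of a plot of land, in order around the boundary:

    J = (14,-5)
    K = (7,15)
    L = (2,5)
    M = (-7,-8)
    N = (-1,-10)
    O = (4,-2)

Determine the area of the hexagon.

Apply the shoelace formula: 2A = Σ (x_i·y_{i+1} − x_{i+1}·y_i), indices taken mod 6.
Σ = (245) + (5) + (19) + (62) + (42) + (8) = 381
Area = |Σ|/2 = 190.5.

190.5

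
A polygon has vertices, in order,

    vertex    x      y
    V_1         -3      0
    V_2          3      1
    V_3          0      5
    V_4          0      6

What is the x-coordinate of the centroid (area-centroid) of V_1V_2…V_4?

-0.1

Apply the shoelace (surveyor's) formula. First the cross-terms c_i = x_i·y_{i+1} − x_{i+1}·y_i:
  -3, 15, 0, 18  ⇒  2A = 30, A = 15.
Then Σ (x_i + x_{i+1})·c_i = -9, so x̄ = -9 / (6·15) = -0.1.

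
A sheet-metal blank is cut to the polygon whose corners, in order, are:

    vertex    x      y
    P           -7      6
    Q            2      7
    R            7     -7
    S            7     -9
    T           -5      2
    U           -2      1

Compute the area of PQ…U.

Apply Gauss's area formula: 2A = Σ (x_i·y_{i+1} − x_{i+1}·y_i), indices taken mod 6.
Σ = (-61) + (-63) + (-14) + (-31) + (-1) + (-5) = -175
Area = |Σ|/2 = 87.5.

87.5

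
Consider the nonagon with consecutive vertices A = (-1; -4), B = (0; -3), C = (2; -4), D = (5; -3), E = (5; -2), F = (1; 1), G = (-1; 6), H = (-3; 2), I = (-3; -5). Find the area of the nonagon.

43

Σ = (3) + (6) + (14) + (5) + (7) + (7) + (16) + (21) + (7) = 86
Area = |Σ|/2 = 43.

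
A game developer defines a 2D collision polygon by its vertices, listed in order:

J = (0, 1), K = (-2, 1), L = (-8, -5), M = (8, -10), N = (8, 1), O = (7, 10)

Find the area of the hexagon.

Σ = (2) + (18) + (120) + (88) + (73) + (7) = 308
Area = |Σ|/2 = 154.

154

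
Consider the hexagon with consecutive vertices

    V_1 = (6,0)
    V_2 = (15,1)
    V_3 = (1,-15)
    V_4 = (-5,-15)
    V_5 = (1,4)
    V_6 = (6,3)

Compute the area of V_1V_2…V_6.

Apply the shoelace formula: 2A = Σ (x_i·y_{i+1} − x_{i+1}·y_i), indices taken mod 6.
Cross-terms: 6, -226, -90, -5, -21, -18  ⇒  Σ = -354
Area = |Σ|/2 = 177.

177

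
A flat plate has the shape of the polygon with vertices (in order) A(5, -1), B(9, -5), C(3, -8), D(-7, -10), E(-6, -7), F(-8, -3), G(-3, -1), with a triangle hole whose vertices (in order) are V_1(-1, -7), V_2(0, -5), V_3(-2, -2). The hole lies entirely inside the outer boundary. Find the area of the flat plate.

Outer boundary:
Cross-terms: -16, -57, -86, -11, -38, -1, 8  ⇒  Σ = -201
Area = |Σ|/2 = 100.5.
Hole:
Apply the shoelace formula: 2A = Σ (x_i·y_{i+1} − x_{i+1}·y_i), indices taken mod 3.
V_1→V_2: (-1)(-5) − (0)(-7) = 5
V_2→V_3: (0)(-2) − (-2)(-5) = -10
V_3→V_1: (-2)(-7) − (-1)(-2) = 12
Σ = 7
Area = |Σ|/2 = 3.5.
Net area = 100.5 − 3.5 = 97.

97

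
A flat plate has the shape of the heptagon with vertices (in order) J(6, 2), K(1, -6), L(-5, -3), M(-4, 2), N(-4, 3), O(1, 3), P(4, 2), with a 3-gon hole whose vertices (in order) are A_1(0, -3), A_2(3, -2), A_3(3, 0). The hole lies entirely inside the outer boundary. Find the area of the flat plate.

Outer boundary:
Apply the shoelace formula: 2A = Σ (x_i·y_{i+1} − x_{i+1}·y_i), indices taken mod 7.
Cross-terms: -38, -33, -22, -4, -15, -10, -4  ⇒  Σ = -126
Area = |Σ|/2 = 63.
Hole:
Cross-terms: 9, 6, -9  ⇒  Σ = 6
Area = |Σ|/2 = 3.
Net area = 63 − 3 = 60.

60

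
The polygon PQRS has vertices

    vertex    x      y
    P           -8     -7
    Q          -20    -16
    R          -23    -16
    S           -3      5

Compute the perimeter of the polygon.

|PQ| = √((-12)² + (-9)²) = √225 = 15
|QR| = √((-3)² + (0)²) = √9 = 3
|RS| = √((20)² + (21)²) = √841 = 29
|SP| = √((-5)² + (-12)²) = √169 = 13
Perimeter = 15 + 3 + 29 + 13 = 60.

60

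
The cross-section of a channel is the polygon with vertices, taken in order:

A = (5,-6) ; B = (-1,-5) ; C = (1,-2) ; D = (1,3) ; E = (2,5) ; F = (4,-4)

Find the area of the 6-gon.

Σ = (-31) + (7) + (5) + (-1) + (-28) + (-4) = -52
Area = |Σ|/2 = 26.

26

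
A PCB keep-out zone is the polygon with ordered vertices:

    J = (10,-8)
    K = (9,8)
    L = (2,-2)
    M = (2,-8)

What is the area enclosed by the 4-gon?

Apply the shoelace (surveyor's) formula: 2A = Σ (x_i·y_{i+1} − x_{i+1}·y_i), indices taken mod 4.
Σ = (152) + (-34) + (-12) + (64) = 170
Area = |Σ|/2 = 85.

85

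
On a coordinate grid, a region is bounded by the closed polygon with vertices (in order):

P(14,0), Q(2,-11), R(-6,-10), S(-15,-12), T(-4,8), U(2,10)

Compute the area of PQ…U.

Apply the shoelace (surveyor's) formula: 2A = Σ (x_i·y_{i+1} − x_{i+1}·y_i), indices taken mod 6.
Cross-terms: -154, -86, -78, -168, -56, -140  ⇒  Σ = -682
Area = |Σ|/2 = 341.

341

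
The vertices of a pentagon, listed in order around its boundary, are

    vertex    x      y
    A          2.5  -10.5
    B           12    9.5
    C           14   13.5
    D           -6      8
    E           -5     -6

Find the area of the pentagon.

257.625

Apply the shoelace formula: 2A = Σ (x_i·y_{i+1} − x_{i+1}·y_i), indices taken mod 5.
A→B: (2.5)(9.5) − (12)(-10.5) = 149.75
B→C: (12)(13.5) − (14)(9.5) = 29
C→D: (14)(8) − (-6)(13.5) = 193
D→E: (-6)(-6) − (-5)(8) = 76
E→A: (-5)(-10.5) − (2.5)(-6) = 67.5
Σ = 515.25
Area = |Σ|/2 = 257.625.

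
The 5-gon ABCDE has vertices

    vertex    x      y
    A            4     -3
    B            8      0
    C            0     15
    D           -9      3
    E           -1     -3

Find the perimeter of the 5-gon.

52

|AB| = √((4)² + (3)²) = √25 = 5
|BC| = √((-8)² + (15)²) = √289 = 17
|CD| = √((-9)² + (-12)²) = √225 = 15
|DE| = √((8)² + (-6)²) = √100 = 10
|EA| = √((5)² + (0)²) = √25 = 5
Perimeter = 5 + 17 + 15 + 10 + 5 = 52.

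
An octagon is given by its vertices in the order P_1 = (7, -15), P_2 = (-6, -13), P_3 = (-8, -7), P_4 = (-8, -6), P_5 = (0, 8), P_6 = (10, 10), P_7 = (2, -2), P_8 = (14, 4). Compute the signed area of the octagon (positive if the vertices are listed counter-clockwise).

P_1→P_2: (7)(-13) − (-6)(-15) = -181
P_2→P_3: (-6)(-7) − (-8)(-13) = -62
P_3→P_4: (-8)(-6) − (-8)(-7) = -8
P_4→P_5: (-8)(8) − (0)(-6) = -64
P_5→P_6: (0)(10) − (10)(8) = -80
P_6→P_7: (10)(-2) − (2)(10) = -40
P_7→P_8: (2)(4) − (14)(-2) = 36
P_8→P_1: (14)(-15) − (7)(4) = -238
Σ = -637
Signed area = Σ/2 = -318.5 (negative ⇒ clockwise traversal).

-318.5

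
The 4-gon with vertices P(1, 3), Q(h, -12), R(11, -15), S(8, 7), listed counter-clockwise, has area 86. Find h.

9

The doubled signed area Σ (x_i y_{i+1} − x_{i+1} y_i) is linear in h.
With h=0 it equals 334; the coefficient of h is -18 (from the two edges through Q).
So -18·h + 334 = 2·86 = 172 ⇒ h = 9.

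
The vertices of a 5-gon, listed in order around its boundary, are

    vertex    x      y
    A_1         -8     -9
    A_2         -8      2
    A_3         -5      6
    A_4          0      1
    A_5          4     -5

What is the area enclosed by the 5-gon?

105.5

Apply the shoelace (surveyor's) formula: 2A = Σ (x_i·y_{i+1} − x_{i+1}·y_i), indices taken mod 5.
Cross-terms: -88, -38, -5, -4, -76  ⇒  Σ = -211
Area = |Σ|/2 = 105.5.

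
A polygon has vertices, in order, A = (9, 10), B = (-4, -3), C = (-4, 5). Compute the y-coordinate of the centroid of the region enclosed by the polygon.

4

Apply the shoelace (surveyor's) formula. First the cross-terms c_i = x_i·y_{i+1} − x_{i+1}·y_i:
  13, -32, -85  ⇒  2A = -104, A = -52.
Then Σ (y_i + y_{i+1})·c_i = -1248, so ȳ = -1248 / (6·(-52)) = 4.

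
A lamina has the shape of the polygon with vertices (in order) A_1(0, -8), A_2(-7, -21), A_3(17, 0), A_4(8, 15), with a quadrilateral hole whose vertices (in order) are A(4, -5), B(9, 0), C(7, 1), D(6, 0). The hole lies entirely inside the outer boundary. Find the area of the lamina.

237

Outer boundary:
Apply the surveyor's formula: 2A = Σ (x_i·y_{i+1} − x_{i+1}·y_i), indices taken mod 4.
Σ = (-56) + (357) + (255) + (-64) = 492
Area = |Σ|/2 = 246.
Hole:
Σ = (45) + (9) + (-6) + (-30) = 18
Area = |Σ|/2 = 9.
Net area = 246 − 9 = 237.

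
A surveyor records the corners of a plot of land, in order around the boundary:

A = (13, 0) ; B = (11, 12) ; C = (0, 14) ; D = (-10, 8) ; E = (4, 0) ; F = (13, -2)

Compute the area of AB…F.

218

Σ = (156) + (154) + (140) + (-32) + (-8) + (26) = 436
Area = |Σ|/2 = 218.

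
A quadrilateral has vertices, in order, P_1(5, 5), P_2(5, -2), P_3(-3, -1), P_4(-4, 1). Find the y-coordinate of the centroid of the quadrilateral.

37/39

Apply Gauss's area formula. First the cross-terms c_i = x_i·y_{i+1} − x_{i+1}·y_i:
  -35, -11, -7, -25  ⇒  2A = -78, A = -39.
Then Σ (y_i + y_{i+1})·c_i = -222, so ȳ = -222 / (6·(-39)) = 37/39.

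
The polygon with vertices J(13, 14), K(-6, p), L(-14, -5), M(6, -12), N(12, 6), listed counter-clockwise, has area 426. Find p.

10

Write out the shoelace sum; only the two edges meeting at K involve p:
2·Area = [(13·p − (-6)·14) + ((-6)·(-5) − (-14)·p)] + 468
       = 27·p + 582 = 852
⇒ p = 10.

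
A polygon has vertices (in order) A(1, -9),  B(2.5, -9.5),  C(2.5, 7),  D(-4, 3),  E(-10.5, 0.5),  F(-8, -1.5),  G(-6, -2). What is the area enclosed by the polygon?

Apply Gauss's area formula: 2A = Σ (x_i·y_{i+1} − x_{i+1}·y_i), indices taken mod 7.
Σ = (13) + (41.25) + (35.5) + (29.5) + (19.75) + (7) + (56) = 202
Area = |Σ|/2 = 101.

101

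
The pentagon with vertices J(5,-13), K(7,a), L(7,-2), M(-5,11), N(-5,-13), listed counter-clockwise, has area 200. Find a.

The doubled signed area Σ (x_i y_{i+1} − x_{i+1} y_i) is linear in a.
With a=0 it equals 394; the coefficient of a is -2 (from the two edges through K).
So -2·a + 394 = 2·200 = 400 ⇒ a = -3.

-3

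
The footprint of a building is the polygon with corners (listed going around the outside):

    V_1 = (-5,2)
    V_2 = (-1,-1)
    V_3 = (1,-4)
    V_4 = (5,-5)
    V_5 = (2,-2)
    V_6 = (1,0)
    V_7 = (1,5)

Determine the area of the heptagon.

Apply the shoelace formula: 2A = Σ (x_i·y_{i+1} − x_{i+1}·y_i), indices taken mod 7.
Cross-terms: 7, 5, 15, 0, 2, 5, 27  ⇒  Σ = 61
Area = |Σ|/2 = 30.5.

30.5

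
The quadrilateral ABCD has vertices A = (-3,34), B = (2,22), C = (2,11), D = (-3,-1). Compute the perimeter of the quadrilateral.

|AB| = √((5)² + (-12)²) = √169 = 13
|BC| = √((0)² + (-11)²) = √121 = 11
|CD| = √((-5)² + (-12)²) = √169 = 13
|DA| = √((0)² + (35)²) = √1225 = 35
Perimeter = 13 + 11 + 13 + 35 = 72.

72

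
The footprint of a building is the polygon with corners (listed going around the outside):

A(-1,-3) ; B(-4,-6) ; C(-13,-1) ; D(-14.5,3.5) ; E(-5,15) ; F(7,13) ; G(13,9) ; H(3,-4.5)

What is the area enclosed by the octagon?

357.5

Σ = (-6) + (-74) + (-60) + (-200) + (-170) + (-106) + (-85.5) + (-13.5) = -715
Area = |Σ|/2 = 357.5.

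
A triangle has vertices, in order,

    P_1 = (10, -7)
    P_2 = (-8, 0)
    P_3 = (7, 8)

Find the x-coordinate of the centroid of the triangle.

3

Apply the shoelace formula. First the cross-terms c_i = x_i·y_{i+1} − x_{i+1}·y_i:
  -56, -64, -129  ⇒  2A = -249, A = -124.5.
Then Σ (x_i + x_{i+1})·c_i = -2241, so x̄ = -2241 / (6·(-124.5)) = 3.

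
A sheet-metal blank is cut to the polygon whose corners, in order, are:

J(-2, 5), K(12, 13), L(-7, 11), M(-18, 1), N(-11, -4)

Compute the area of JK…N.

Apply the surveyor's formula: 2A = Σ (x_i·y_{i+1} − x_{i+1}·y_i), indices taken mod 5.
Σ = (-86) + (223) + (191) + (83) + (-63) = 348
Area = |Σ|/2 = 174.

174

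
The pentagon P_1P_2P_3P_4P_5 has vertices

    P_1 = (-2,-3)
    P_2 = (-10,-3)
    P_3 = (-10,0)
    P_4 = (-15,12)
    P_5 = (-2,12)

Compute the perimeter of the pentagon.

52

|P_1P_2| = √((-8)² + (0)²) = √64 = 8
|P_2P_3| = √((0)² + (3)²) = √9 = 3
|P_3P_4| = √((-5)² + (12)²) = √169 = 13
|P_4P_5| = √((13)² + (0)²) = √169 = 13
|P_5P_1| = √((0)² + (-15)²) = √225 = 15
Perimeter = 8 + 3 + 13 + 13 + 15 = 52.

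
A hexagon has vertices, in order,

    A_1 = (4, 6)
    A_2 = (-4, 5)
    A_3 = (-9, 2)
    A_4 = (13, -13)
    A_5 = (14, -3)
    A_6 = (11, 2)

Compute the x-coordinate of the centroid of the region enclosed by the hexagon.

Apply Gauss's area formula. First the cross-terms c_i = x_i·y_{i+1} − x_{i+1}·y_i:
  44, 37, 91, 143, 61, 58  ⇒  2A = 434, A = 217.
Then Σ (x_i + x_{i+1})·c_i = 6139, so x̄ = 6139 / (6·217) = 877/186.

877/186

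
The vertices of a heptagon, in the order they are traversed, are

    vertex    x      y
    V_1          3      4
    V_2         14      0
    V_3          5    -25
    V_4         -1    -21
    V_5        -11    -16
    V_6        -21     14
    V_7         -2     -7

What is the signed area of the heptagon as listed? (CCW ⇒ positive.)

Apply the shoelace (surveyor's) formula: 2A = Σ (x_i·y_{i+1} − x_{i+1}·y_i), indices taken mod 7.
Cross-terms: -56, -350, -130, -215, -490, 175, 13  ⇒  Σ = -1053
Signed area = Σ/2 = -526.5 (negative ⇒ clockwise traversal).

-526.5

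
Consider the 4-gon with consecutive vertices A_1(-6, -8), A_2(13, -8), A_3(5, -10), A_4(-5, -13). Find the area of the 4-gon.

Apply Gauss's area formula: 2A = Σ (x_i·y_{i+1} − x_{i+1}·y_i), indices taken mod 4.
Σ = (152) + (-90) + (-115) + (-38) = -91
Area = |Σ|/2 = 45.5.

45.5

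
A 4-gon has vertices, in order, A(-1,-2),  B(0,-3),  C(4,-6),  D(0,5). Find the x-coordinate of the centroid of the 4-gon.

Apply the shoelace formula. First the cross-terms c_i = x_i·y_{i+1} − x_{i+1}·y_i:
  3, 12, 20, 5  ⇒  2A = 40, A = 20.
Then Σ (x_i + x_{i+1})·c_i = 120, so x̄ = 120 / (6·20) = 1.

1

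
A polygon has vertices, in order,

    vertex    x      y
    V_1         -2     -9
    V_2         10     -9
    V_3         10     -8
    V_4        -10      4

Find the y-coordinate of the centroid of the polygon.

Apply Gauss's area formula. First the cross-terms c_i = x_i·y_{i+1} − x_{i+1}·y_i:
  108, 10, -40, 98  ⇒  2A = 176, A = 88.
Then Σ (y_i + y_{i+1})·c_i = -2444, so ȳ = -2444 / (6·88) = -611/132.

-611/132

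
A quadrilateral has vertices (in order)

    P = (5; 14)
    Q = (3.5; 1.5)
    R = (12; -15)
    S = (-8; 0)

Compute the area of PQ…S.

172

Apply the surveyor's formula: 2A = Σ (x_i·y_{i+1} − x_{i+1}·y_i), indices taken mod 4.
Σ = (-41.5) + (-70.5) + (-120) + (-112) = -344
Area = |Σ|/2 = 172.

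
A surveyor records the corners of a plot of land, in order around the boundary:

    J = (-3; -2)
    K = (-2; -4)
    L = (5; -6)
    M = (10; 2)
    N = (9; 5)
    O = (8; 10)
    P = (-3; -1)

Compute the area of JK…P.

Apply the surveyor's formula: 2A = Σ (x_i·y_{i+1} − x_{i+1}·y_i), indices taken mod 7.
Σ = (8) + (32) + (70) + (32) + (50) + (22) + (3) = 217
Area = |Σ|/2 = 108.5.

108.5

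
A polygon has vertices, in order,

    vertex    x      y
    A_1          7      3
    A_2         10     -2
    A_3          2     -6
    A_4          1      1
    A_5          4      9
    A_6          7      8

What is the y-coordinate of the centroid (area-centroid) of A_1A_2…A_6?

166/153

Apply the surveyor's formula. First the cross-terms c_i = x_i·y_{i+1} − x_{i+1}·y_i:
  -44, -56, 8, 5, -31, -35  ⇒  2A = -153, A = -76.5.
Then Σ (y_i + y_{i+1})·c_i = -498, so ȳ = -498 / (6·(-76.5)) = 166/153.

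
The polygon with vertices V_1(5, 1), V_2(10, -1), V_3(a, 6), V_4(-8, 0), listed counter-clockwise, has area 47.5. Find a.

Write out the shoelace sum; only the two edges meeting at V_3 involve a:
2·Area = [(10·6 − a·(-1)) + (a·0 − (-8)·6)] + -23
       = 1·a + 85 = 95
⇒ a = 10.

10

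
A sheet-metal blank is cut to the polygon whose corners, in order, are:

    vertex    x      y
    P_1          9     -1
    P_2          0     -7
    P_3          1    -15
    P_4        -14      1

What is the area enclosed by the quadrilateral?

Apply Gauss's area formula: 2A = Σ (x_i·y_{i+1} − x_{i+1}·y_i), indices taken mod 4.
Cross-terms: -63, 7, -209, 5  ⇒  Σ = -260
Area = |Σ|/2 = 130.

130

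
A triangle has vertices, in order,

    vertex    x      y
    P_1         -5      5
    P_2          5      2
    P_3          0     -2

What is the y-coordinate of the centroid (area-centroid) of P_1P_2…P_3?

Apply Gauss's area formula. First the cross-terms c_i = x_i·y_{i+1} − x_{i+1}·y_i:
  -35, -10, -10  ⇒  2A = -55, A = -27.5.
Then Σ (y_i + y_{i+1})·c_i = -275, so ȳ = -275 / (6·(-27.5)) = 5/3.

5/3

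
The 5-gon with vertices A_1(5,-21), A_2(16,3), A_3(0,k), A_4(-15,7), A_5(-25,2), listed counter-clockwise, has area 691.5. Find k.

12

The doubled signed area Σ (x_i y_{i+1} − x_{i+1} y_i) is linear in k.
With k=0 it equals 1011; the coefficient of k is 31 (from the two edges through A_3).
So 31·k + 1011 = 2·691.5 = 1383 ⇒ k = 12.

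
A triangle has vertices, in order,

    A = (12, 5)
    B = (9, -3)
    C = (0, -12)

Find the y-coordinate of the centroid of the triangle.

Apply the shoelace (surveyor's) formula. First the cross-terms c_i = x_i·y_{i+1} − x_{i+1}·y_i:
  -81, -108, 144  ⇒  2A = -45, A = -22.5.
Then Σ (y_i + y_{i+1})·c_i = 450, so ȳ = 450 / (6·(-22.5)) = -10/3.

-10/3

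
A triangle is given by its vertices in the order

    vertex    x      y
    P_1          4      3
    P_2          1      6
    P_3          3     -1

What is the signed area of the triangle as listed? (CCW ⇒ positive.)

7.5

Apply Gauss's area formula: 2A = Σ (x_i·y_{i+1} − x_{i+1}·y_i), indices taken mod 3.
Σ = (21) + (-19) + (13) = 15
Signed area = Σ/2 = 7.5 (positive ⇒ counter-clockwise traversal).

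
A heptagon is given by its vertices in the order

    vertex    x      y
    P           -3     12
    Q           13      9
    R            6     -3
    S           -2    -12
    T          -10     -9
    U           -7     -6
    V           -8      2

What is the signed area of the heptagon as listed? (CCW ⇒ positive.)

P→Q: (-3)(9) − (13)(12) = -183
Q→R: (13)(-3) − (6)(9) = -93
R→S: (6)(-12) − (-2)(-3) = -78
S→T: (-2)(-9) − (-10)(-12) = -102
T→U: (-10)(-6) − (-7)(-9) = -3
U→V: (-7)(2) − (-8)(-6) = -62
V→P: (-8)(12) − (-3)(2) = -90
Σ = -611
Signed area = Σ/2 = -305.5 (negative ⇒ clockwise traversal).

-305.5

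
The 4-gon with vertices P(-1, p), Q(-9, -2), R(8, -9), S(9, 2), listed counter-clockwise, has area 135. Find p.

The doubled signed area Σ (x_i y_{i+1} − x_{i+1} y_i) is linear in p.
With p=0 it equals 198; the coefficient of p is 18 (from the two edges through P).
So 18·p + 198 = 2·135 = 270 ⇒ p = 4.

4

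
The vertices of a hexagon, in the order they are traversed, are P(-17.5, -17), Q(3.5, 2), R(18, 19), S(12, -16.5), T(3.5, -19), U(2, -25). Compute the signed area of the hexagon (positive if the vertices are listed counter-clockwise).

-580.625

Apply the shoelace formula: 2A = Σ (x_i·y_{i+1} − x_{i+1}·y_i), indices taken mod 6.
P→Q: (-17.5)(2) − (3.5)(-17) = 24.5
Q→R: (3.5)(19) − (18)(2) = 30.5
R→S: (18)(-16.5) − (12)(19) = -525
S→T: (12)(-19) − (3.5)(-16.5) = -170.25
T→U: (3.5)(-25) − (2)(-19) = -49.5
U→P: (2)(-17) − (-17.5)(-25) = -471.5
Σ = -1161.25
Signed area = Σ/2 = -580.625 (negative ⇒ clockwise traversal).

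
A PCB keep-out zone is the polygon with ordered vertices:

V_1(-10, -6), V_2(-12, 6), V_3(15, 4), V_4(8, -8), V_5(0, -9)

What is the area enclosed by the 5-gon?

Apply the surveyor's formula: 2A = Σ (x_i·y_{i+1} − x_{i+1}·y_i), indices taken mod 5.
Cross-terms: -132, -138, -152, -72, -90  ⇒  Σ = -584
Area = |Σ|/2 = 292.

292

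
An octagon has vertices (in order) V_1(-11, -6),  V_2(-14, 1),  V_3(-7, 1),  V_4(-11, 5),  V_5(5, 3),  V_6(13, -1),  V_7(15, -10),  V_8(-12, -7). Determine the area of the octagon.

286.5

Apply the surveyor's formula: 2A = Σ (x_i·y_{i+1} − x_{i+1}·y_i), indices taken mod 8.
Σ = (-95) + (-7) + (-24) + (-58) + (-44) + (-115) + (-225) + (-5) = -573
Area = |Σ|/2 = 286.5.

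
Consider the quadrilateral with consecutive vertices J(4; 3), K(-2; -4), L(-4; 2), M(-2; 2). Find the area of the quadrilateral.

24

J→K: (4)(-4) − (-2)(3) = -10
K→L: (-2)(2) − (-4)(-4) = -20
L→M: (-4)(2) − (-2)(2) = -4
M→J: (-2)(3) − (4)(2) = -14
Σ = -48
Area = |Σ|/2 = 24.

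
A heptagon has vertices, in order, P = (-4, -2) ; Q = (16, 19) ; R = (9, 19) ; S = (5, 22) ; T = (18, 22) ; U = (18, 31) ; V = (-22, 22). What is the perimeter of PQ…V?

134

|PQ| = √((20)² + (21)²) = √841 = 29
|QR| = √((-7)² + (0)²) = √49 = 7
|RS| = √((-4)² + (3)²) = √25 = 5
|ST| = √((13)² + (0)²) = √169 = 13
|TU| = √((0)² + (9)²) = √81 = 9
|UV| = √((-40)² + (-9)²) = √1681 = 41
|VP| = √((18)² + (-24)²) = √900 = 30
Perimeter = 29 + 7 + 5 + 13 + 9 + 41 + 30 = 134.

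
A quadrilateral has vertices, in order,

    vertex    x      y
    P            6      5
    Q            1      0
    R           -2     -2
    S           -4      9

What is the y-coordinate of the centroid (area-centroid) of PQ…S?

413/107

Apply the surveyor's formula. First the cross-terms c_i = x_i·y_{i+1} − x_{i+1}·y_i:
  -5, -2, -26, -74  ⇒  2A = -107, A = -53.5.
Then Σ (y_i + y_{i+1})·c_i = -1239, so ȳ = -1239 / (6·(-53.5)) = 413/107.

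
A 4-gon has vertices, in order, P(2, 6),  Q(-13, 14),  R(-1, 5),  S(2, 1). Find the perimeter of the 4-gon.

42

|PQ| = √((-15)² + (8)²) = √289 = 17
|QR| = √((12)² + (-9)²) = √225 = 15
|RS| = √((3)² + (-4)²) = √25 = 5
|SP| = √((0)² + (5)²) = √25 = 5
Perimeter = 17 + 15 + 5 + 5 = 42.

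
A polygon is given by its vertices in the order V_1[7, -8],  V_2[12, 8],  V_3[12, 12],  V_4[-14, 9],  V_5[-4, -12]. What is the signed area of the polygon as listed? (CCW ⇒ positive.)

398

Apply the surveyor's formula: 2A = Σ (x_i·y_{i+1} − x_{i+1}·y_i), indices taken mod 5.
Σ = (152) + (48) + (276) + (204) + (116) = 796
Signed area = Σ/2 = 398 (positive ⇒ counter-clockwise traversal).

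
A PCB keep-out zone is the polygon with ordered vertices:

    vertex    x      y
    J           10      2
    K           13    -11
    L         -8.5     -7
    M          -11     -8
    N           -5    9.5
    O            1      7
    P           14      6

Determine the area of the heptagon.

Apply the shoelace formula: 2A = Σ (x_i·y_{i+1} − x_{i+1}·y_i), indices taken mod 7.
Σ = (-136) + (-184.5) + (-9) + (-144.5) + (-44.5) + (-92) + (-32) = -642.5
Area = |Σ|/2 = 321.25.

321.25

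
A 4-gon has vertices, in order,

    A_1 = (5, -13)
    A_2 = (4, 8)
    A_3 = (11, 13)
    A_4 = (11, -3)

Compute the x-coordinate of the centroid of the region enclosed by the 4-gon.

704/93

Apply the shoelace formula. First the cross-terms c_i = x_i·y_{i+1} − x_{i+1}·y_i:
  92, -36, -176, -128  ⇒  2A = -248, A = -124.
Then Σ (x_i + x_{i+1})·c_i = -5632, so x̄ = -5632 / (6·(-124)) = 704/93.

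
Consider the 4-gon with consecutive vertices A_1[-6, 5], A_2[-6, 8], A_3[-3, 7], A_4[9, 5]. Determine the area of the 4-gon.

A_1→A_2: (-6)(8) − (-6)(5) = -18
A_2→A_3: (-6)(7) − (-3)(8) = -18
A_3→A_4: (-3)(5) − (9)(7) = -78
A_4→A_1: (9)(5) − (-6)(5) = 75
Σ = -39
Area = |Σ|/2 = 19.5.

19.5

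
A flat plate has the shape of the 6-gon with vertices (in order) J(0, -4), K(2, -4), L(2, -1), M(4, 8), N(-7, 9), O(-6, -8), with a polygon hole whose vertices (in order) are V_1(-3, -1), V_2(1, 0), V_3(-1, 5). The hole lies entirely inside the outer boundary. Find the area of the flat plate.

Outer boundary:
J→K: (0)(-4) − (2)(-4) = 8
K→L: (2)(-1) − (2)(-4) = 6
L→M: (2)(8) − (4)(-1) = 20
M→N: (4)(9) − (-7)(8) = 92
N→O: (-7)(-8) − (-6)(9) = 110
O→J: (-6)(-4) − (0)(-8) = 24
Σ = 260
Area = |Σ|/2 = 130.
Hole:
Apply the shoelace (surveyor's) formula: 2A = Σ (x_i·y_{i+1} − x_{i+1}·y_i), indices taken mod 3.
Σ = (1) + (5) + (16) = 22
Area = |Σ|/2 = 11.
Net area = 130 − 11 = 119.

119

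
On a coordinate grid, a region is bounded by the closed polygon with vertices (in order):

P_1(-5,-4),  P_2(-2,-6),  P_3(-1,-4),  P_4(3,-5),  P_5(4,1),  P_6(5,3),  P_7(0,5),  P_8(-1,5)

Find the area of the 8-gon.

P_1→P_2: (-5)(-6) − (-2)(-4) = 22
P_2→P_3: (-2)(-4) − (-1)(-6) = 2
P_3→P_4: (-1)(-5) − (3)(-4) = 17
P_4→P_5: (3)(1) − (4)(-5) = 23
P_5→P_6: (4)(3) − (5)(1) = 7
P_6→P_7: (5)(5) − (0)(3) = 25
P_7→P_8: (0)(5) − (-1)(5) = 5
P_8→P_1: (-1)(-4) − (-5)(5) = 29
Σ = 130
Area = |Σ|/2 = 65.

65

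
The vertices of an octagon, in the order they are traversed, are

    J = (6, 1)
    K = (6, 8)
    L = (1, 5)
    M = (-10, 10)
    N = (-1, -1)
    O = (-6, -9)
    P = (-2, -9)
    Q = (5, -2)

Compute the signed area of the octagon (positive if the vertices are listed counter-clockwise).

Apply the surveyor's formula: 2A = Σ (x_i·y_{i+1} − x_{i+1}·y_i), indices taken mod 8.
Σ = (42) + (22) + (60) + (20) + (3) + (36) + (49) + (17) = 249
Signed area = Σ/2 = 124.5 (positive ⇒ counter-clockwise traversal).

124.5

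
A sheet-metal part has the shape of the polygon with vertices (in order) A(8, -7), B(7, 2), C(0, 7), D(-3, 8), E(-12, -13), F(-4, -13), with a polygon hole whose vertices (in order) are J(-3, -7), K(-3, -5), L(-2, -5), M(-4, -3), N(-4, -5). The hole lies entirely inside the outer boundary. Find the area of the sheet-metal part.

Outer boundary:
Apply the shoelace formula: 2A = Σ (x_i·y_{i+1} − x_{i+1}·y_i), indices taken mod 6.
Cross-terms: 65, 49, 21, 135, 104, 132  ⇒  Σ = 506
Area = |Σ|/2 = 253.
Hole:
J→K: (-3)(-5) − (-3)(-7) = -6
K→L: (-3)(-5) − (-2)(-5) = 5
L→M: (-2)(-3) − (-4)(-5) = -14
M→N: (-4)(-5) − (-4)(-3) = 8
N→J: (-4)(-7) − (-3)(-5) = 13
Σ = 6
Area = |Σ|/2 = 3.
Net area = 253 − 3 = 250.

250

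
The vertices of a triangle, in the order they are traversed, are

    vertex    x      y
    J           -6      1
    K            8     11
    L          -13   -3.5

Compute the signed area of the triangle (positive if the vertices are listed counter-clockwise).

Apply the shoelace (surveyor's) formula: 2A = Σ (x_i·y_{i+1} − x_{i+1}·y_i), indices taken mod 3.
Cross-terms: -74, 115, -34  ⇒  Σ = 7
Signed area = Σ/2 = 3.5 (positive ⇒ counter-clockwise traversal).

3.5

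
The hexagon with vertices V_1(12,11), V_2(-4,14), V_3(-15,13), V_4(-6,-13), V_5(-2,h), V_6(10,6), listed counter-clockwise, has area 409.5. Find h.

Write out the shoelace sum; only the two edges meeting at V_5 involve h:
2·Area = [((-6)·h − (-2)·(-13)) + ((-2)·6 − 10·h)] + 681
       = -16·h + 643 = 819
⇒ h = -11.

-11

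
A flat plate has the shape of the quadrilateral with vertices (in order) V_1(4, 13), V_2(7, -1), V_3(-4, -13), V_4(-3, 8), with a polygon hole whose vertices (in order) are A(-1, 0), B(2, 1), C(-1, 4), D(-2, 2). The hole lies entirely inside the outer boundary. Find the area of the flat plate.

158

Outer boundary:
Apply the shoelace formula: 2A = Σ (x_i·y_{i+1} − x_{i+1}·y_i), indices taken mod 4.
Cross-terms: -95, -95, -71, -71  ⇒  Σ = -332
Area = |Σ|/2 = 166.
Hole:
Σ = (-1) + (9) + (6) + (2) = 16
Area = |Σ|/2 = 8.
Net area = 166 − 8 = 158.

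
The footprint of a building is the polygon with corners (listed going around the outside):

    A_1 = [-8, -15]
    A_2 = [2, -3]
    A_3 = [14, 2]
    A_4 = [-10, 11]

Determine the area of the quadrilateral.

256

Apply the shoelace (surveyor's) formula: 2A = Σ (x_i·y_{i+1} − x_{i+1}·y_i), indices taken mod 4.
Σ = (54) + (46) + (174) + (238) = 512
Area = |Σ|/2 = 256.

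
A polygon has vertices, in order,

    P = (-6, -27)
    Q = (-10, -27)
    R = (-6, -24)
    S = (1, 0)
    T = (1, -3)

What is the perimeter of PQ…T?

62

|PQ| = √((-4)² + (0)²) = √16 = 4
|QR| = √((4)² + (3)²) = √25 = 5
|RS| = √((7)² + (24)²) = √625 = 25
|ST| = √((0)² + (-3)²) = √9 = 3
|TP| = √((-7)² + (-24)²) = √625 = 25
Perimeter = 4 + 5 + 25 + 3 + 25 = 62.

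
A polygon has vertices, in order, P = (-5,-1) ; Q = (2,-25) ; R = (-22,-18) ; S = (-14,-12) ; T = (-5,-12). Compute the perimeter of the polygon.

|PQ| = √((7)² + (-24)²) = √625 = 25
|QR| = √((-24)² + (7)²) = √625 = 25
|RS| = √((8)² + (6)²) = √100 = 10
|ST| = √((9)² + (0)²) = √81 = 9
|TP| = √((0)² + (11)²) = √121 = 11
Perimeter = 25 + 25 + 10 + 9 + 11 = 80.

80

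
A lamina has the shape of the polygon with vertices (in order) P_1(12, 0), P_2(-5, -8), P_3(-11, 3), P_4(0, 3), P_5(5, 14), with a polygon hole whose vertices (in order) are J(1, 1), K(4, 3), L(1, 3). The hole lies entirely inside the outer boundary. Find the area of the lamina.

204.5

Outer boundary:
Σ = (-96) + (-103) + (-33) + (-15) + (-168) = -415
Area = |Σ|/2 = 207.5.
Hole:
J→K: (1)(3) − (4)(1) = -1
K→L: (4)(3) − (1)(3) = 9
L→J: (1)(1) − (1)(3) = -2
Σ = 6
Area = |Σ|/2 = 3.
Net area = 207.5 − 3 = 204.5.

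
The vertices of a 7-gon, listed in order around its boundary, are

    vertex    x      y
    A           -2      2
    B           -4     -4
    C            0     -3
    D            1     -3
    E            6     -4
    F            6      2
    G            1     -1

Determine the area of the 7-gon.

36.5

Apply the shoelace (surveyor's) formula: 2A = Σ (x_i·y_{i+1} − x_{i+1}·y_i), indices taken mod 7.
A→B: (-2)(-4) − (-4)(2) = 16
B→C: (-4)(-3) − (0)(-4) = 12
C→D: (0)(-3) − (1)(-3) = 3
D→E: (1)(-4) − (6)(-3) = 14
E→F: (6)(2) − (6)(-4) = 36
F→G: (6)(-1) − (1)(2) = -8
G→A: (1)(2) − (-2)(-1) = 0
Σ = 73
Area = |Σ|/2 = 36.5.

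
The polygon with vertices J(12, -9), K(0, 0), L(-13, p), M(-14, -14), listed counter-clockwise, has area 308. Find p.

10

Write out the shoelace sum; only the two edges meeting at L involve p:
2·Area = [(0·p − (-13)·0) + ((-13)·(-14) − (-14)·p)] + 294
       = 14·p + 476 = 616
⇒ p = 10.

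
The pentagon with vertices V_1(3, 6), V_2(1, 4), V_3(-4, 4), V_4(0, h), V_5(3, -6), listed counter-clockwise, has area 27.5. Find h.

The doubled signed area Σ (x_i y_{i+1} − x_{i+1} y_i) is linear in h.
With h=0 it equals 62; the coefficient of h is -7 (from the two edges through V_4).
So -7·h + 62 = 2·27.5 = 55 ⇒ h = 1.

1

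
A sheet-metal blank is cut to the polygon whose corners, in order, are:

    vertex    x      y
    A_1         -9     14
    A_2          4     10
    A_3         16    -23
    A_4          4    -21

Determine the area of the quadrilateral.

Apply Gauss's area formula: 2A = Σ (x_i·y_{i+1} − x_{i+1}·y_i), indices taken mod 4.
Cross-terms: -146, -252, -244, -133  ⇒  Σ = -775
Area = |Σ|/2 = 387.5.

387.5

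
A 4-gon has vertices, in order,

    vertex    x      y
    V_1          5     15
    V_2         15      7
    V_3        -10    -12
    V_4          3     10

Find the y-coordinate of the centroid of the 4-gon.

Apply the surveyor's formula. First the cross-terms c_i = x_i·y_{i+1} − x_{i+1}·y_i:
  -190, -110, -64, -5  ⇒  2A = -369, A = -184.5.
Then Σ (y_i + y_{i+1})·c_i = -3627, so ȳ = -3627 / (6·(-184.5)) = 403/123.

403/123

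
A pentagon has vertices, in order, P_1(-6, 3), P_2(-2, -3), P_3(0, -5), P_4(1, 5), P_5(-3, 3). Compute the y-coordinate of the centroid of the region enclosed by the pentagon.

59/99

Apply the shoelace formula. First the cross-terms c_i = x_i·y_{i+1} − x_{i+1}·y_i:
  24, 10, 5, 18, 9  ⇒  2A = 66, A = 33.
Then Σ (y_i + y_{i+1})·c_i = 118, so ȳ = 118 / (6·33) = 59/99.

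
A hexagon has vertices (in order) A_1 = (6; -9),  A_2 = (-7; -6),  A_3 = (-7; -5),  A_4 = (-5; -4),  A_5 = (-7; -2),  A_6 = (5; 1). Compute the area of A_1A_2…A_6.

Apply Gauss's area formula: 2A = Σ (x_i·y_{i+1} − x_{i+1}·y_i), indices taken mod 6.
A_1→A_2: (6)(-6) − (-7)(-9) = -99
A_2→A_3: (-7)(-5) − (-7)(-6) = -7
A_3→A_4: (-7)(-4) − (-5)(-5) = 3
A_4→A_5: (-5)(-2) − (-7)(-4) = -18
A_5→A_6: (-7)(1) − (5)(-2) = 3
A_6→A_1: (5)(-9) − (6)(1) = -51
Σ = -169
Area = |Σ|/2 = 84.5.

84.5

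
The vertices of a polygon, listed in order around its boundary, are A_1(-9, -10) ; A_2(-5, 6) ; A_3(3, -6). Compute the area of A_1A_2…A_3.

88

Σ = (-104) + (12) + (-84) = -176
Area = |Σ|/2 = 88.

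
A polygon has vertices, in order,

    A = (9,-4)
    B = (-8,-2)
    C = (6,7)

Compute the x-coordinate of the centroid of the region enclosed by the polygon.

7/3

Apply the shoelace (surveyor's) formula. First the cross-terms c_i = x_i·y_{i+1} − x_{i+1}·y_i:
  -50, -44, -87  ⇒  2A = -181, A = -90.5.
Then Σ (x_i + x_{i+1})·c_i = -1267, so x̄ = -1267 / (6·(-90.5)) = 7/3.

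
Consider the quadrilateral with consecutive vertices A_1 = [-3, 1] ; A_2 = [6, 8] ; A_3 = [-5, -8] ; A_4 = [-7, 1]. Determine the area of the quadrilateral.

51.5

Apply the shoelace formula: 2A = Σ (x_i·y_{i+1} − x_{i+1}·y_i), indices taken mod 4.
A_1→A_2: (-3)(8) − (6)(1) = -30
A_2→A_3: (6)(-8) − (-5)(8) = -8
A_3→A_4: (-5)(1) − (-7)(-8) = -61
A_4→A_1: (-7)(1) − (-3)(1) = -4
Σ = -103
Area = |Σ|/2 = 51.5.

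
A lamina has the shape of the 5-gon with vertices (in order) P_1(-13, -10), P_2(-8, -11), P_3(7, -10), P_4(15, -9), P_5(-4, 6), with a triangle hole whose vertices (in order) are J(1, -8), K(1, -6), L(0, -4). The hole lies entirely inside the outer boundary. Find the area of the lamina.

238.5

Outer boundary:
Apply Gauss's area formula: 2A = Σ (x_i·y_{i+1} − x_{i+1}·y_i), indices taken mod 5.
Σ = (63) + (157) + (87) + (54) + (118) = 479
Area = |Σ|/2 = 239.5.
Hole:
Apply the shoelace formula: 2A = Σ (x_i·y_{i+1} − x_{i+1}·y_i), indices taken mod 3.
Σ = (2) + (-4) + (4) = 2
Area = |Σ|/2 = 1.
Net area = 239.5 − 1 = 238.5.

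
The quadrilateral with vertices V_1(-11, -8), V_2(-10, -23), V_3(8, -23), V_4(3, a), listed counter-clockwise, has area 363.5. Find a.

Write out the shoelace sum; only the two edges meeting at V_4 involve a:
2·Area = [(8·a − 3·(-23)) + (3·(-8) − (-11)·a)] + 587
       = 19·a + 632 = 727
⇒ a = 5.

5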